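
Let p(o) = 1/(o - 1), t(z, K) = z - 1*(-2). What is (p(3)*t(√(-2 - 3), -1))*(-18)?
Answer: -18 - 9*I*√5 ≈ -18.0 - 20.125*I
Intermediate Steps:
t(z, K) = 2 + z (t(z, K) = z + 2 = 2 + z)
p(o) = 1/(-1 + o)
(p(3)*t(√(-2 - 3), -1))*(-18) = ((2 + √(-2 - 3))/(-1 + 3))*(-18) = ((2 + √(-5))/2)*(-18) = ((2 + I*√5)/2)*(-18) = (1 + I*√5/2)*(-18) = -18 - 9*I*√5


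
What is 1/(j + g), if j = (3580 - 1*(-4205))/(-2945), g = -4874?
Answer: -589/2872343 ≈ -0.00020506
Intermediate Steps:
j = -1557/589 (j = (3580 + 4205)*(-1/2945) = 7785*(-1/2945) = -1557/589 ≈ -2.6435)
1/(j + g) = 1/(-1557/589 - 4874) = 1/(-2872343/589) = -589/2872343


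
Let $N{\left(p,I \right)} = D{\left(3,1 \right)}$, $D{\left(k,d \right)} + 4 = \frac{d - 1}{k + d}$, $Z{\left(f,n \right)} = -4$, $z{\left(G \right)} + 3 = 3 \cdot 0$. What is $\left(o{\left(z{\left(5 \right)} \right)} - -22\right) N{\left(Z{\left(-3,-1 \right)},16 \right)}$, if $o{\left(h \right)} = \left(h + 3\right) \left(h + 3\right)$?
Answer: $-88$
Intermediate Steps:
$z{\left(G \right)} = -3$ ($z{\left(G \right)} = -3 + 3 \cdot 0 = -3 + 0 = -3$)
$o{\left(h \right)} = \left(3 + h\right)^{2}$ ($o{\left(h \right)} = \left(3 + h\right) \left(3 + h\right) = \left(3 + h\right)^{2}$)
$D{\left(k,d \right)} = -4 + \frac{-1 + d}{d + k}$ ($D{\left(k,d \right)} = -4 + \frac{d - 1}{k + d} = -4 + \frac{-1 + d}{d + k}$)
$N{\left(p,I \right)} = -4$ ($N{\left(p,I \right)} = \frac{-1 - 12 - 3}{1 + 3} = \frac{-1 - 12 - 3}{4} = \frac{1}{4} \left(-16\right) = -4$)
$\left(o{\left(z{\left(5 \right)} \right)} - -22\right) N{\left(Z{\left(-3,-1 \right)},16 \right)} = \left(\left(3 - 3\right)^{2} - -22\right) \left(-4\right) = \left(0^{2} + 22\right) \left(-4\right) = \left(0 + 22\right) \left(-4\right) = 22 \left(-4\right) = -88$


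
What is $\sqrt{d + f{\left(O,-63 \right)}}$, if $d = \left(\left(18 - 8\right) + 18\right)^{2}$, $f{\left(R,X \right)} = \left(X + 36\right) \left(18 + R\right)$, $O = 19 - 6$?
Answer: $i \sqrt{53} \approx 7.2801 i$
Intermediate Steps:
$O = 13$ ($O = 19 - 6 = 13$)
$f{\left(R,X \right)} = \left(18 + R\right) \left(36 + X\right)$ ($f{\left(R,X \right)} = \left(36 + X\right) \left(18 + R\right) = \left(18 + R\right) \left(36 + X\right)$)
$d = 784$ ($d = \left(\left(18 - 8\right) + 18\right)^{2} = \left(10 + 18\right)^{2} = 28^{2} = 784$)
$\sqrt{d + f{\left(O,-63 \right)}} = \sqrt{784 + \left(648 + 18 \left(-63\right) + 36 \cdot 13 + 13 \left(-63\right)\right)} = \sqrt{784 + \left(648 - 1134 + 468 - 819\right)} = \sqrt{784 - 837} = \sqrt{-53} = i \sqrt{53}$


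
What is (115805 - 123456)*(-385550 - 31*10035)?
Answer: 5329954385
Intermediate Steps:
(115805 - 123456)*(-385550 - 31*10035) = -7651*(-385550 - 311085) = -7651*(-696635) = 5329954385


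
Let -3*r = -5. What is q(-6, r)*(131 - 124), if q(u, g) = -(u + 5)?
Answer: 7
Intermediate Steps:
r = 5/3 (r = -⅓*(-5) = 5/3 ≈ 1.6667)
q(u, g) = -5 - u (q(u, g) = -(5 + u) = -5 - u)
q(-6, r)*(131 - 124) = (-5 - 1*(-6))*(131 - 124) = (-5 + 6)*7 = 1*7 = 7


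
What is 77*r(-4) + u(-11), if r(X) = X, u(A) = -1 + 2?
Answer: -307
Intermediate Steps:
u(A) = 1
77*r(-4) + u(-11) = 77*(-4) + 1 = -308 + 1 = -307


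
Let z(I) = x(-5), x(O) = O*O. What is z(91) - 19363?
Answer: -19338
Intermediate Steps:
x(O) = O²
z(I) = 25 (z(I) = (-5)² = 25)
z(91) - 19363 = 25 - 19363 = -19338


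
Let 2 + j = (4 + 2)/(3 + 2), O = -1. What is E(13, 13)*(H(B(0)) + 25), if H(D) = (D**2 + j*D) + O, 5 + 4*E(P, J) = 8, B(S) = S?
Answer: 18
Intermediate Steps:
E(P, J) = 3/4 (E(P, J) = -5/4 + (1/4)*8 = -5/4 + 2 = 3/4)
j = -4/5 (j = -2 + (4 + 2)/(3 + 2) = -2 + 6/5 = -4/5 ≈ -0.80000)
H(D) = -1 + D**2 - 4*D/5 (H(D) = (D**2 - 4*D/5) - 1 = -1 + D**2 - 4*D/5)
E(13, 13)*(H(B(0)) + 25) = 3*((-1 + 0**2 - 4/5*0) + 25)/4 = 3*((-1 + 0 + 0) + 25)/4 = 3*(-1 + 25)/4 = (3/4)*24 = 18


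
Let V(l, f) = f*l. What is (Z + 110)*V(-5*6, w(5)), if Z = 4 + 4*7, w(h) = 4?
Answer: -17040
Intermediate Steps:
Z = 32 (Z = 4 + 28 = 32)
(Z + 110)*V(-5*6, w(5)) = (32 + 110)*(4*(-5*6)) = 142*(4*(-30)) = 142*(-120) = -17040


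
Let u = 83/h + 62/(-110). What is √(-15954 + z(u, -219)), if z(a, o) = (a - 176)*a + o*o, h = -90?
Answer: √31628531581/990 ≈ 179.64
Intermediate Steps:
u = -1471/990 (u = 83/(-90) + 62/(-110) = 83*(-1/90) + 62*(-1/110) = -83/90 - 31/55 = -1471/990 ≈ -1.4859)
z(a, o) = o² + a*(-176 + a) (z(a, o) = (-176 + a)*a + o² = a*(-176 + a) + o² = o² + a*(-176 + a))
√(-15954 + z(u, -219)) = √(-15954 + ((-1471/990)² + (-219)² - 176*(-1471/990))) = √(-15954 + (2163841/980100 + 47961 + 11768/45)) = √(-15954 + 47265046981/980100) = √(31628531581/980100) = √31628531581/990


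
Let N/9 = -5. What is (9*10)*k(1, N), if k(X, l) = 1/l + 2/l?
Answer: -6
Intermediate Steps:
N = -45 (N = 9*(-5) = -45)
k(X, l) = 3/l (k(X, l) = 1/l + 2/l = 3/l)
(9*10)*k(1, N) = (9*10)*(3/(-45)) = 90*(3*(-1/45)) = 90*(-1/15) = -6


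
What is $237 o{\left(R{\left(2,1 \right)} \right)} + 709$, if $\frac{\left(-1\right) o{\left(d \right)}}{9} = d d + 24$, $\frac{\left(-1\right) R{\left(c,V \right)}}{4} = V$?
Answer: $-84611$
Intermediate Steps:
$R{\left(c,V \right)} = - 4 V$
$o{\left(d \right)} = -216 - 9 d^{2}$ ($o{\left(d \right)} = - 9 \left(d d + 24\right) = - 9 \left(d^{2} + 24\right) = - 9 \left(24 + d^{2}\right) = -216 - 9 d^{2}$)
$237 o{\left(R{\left(2,1 \right)} \right)} + 709 = 237 \left(-216 - 9 \left(\left(-4\right) 1\right)^{2}\right) + 709 = 237 \left(-216 - 9 \left(-4\right)^{2}\right) + 709 = 237 \left(-216 - 144\right) + 709 = 237 \left(-360\right) + 709 = -85320 + 709 = -84611$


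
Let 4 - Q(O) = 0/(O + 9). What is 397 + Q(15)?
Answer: 401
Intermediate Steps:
Q(O) = 4 (Q(O) = 4 - 0/(O + 9) = 4 - 0/(9 + O) = 4 - 1*0 = 4 + 0 = 4)
397 + Q(15) = 397 + 4 = 401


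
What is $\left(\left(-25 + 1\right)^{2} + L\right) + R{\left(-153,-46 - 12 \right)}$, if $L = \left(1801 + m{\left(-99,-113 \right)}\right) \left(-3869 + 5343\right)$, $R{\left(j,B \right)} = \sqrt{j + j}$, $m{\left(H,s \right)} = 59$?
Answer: $2742216 + 3 i \sqrt{34} \approx 2.7422 \cdot 10^{6} + 17.493 i$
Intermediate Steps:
$R{\left(j,B \right)} = \sqrt{2} \sqrt{j}$ ($R{\left(j,B \right)} = \sqrt{2 j} = \sqrt{2} \sqrt{j}$)
$L = 2741640$ ($L = \left(1801 + 59\right) \left(-3869 + 5343\right) = 1860 \cdot 1474 = 2741640$)
$\left(\left(-25 + 1\right)^{2} + L\right) + R{\left(-153,-46 - 12 \right)} = \left(\left(-25 + 1\right)^{2} + 2741640\right) + \sqrt{2} \sqrt{-153} = \left(\left(-24\right)^{2} + 2741640\right) + \sqrt{2} \cdot 3 i \sqrt{17} = \left(576 + 2741640\right) + 3 i \sqrt{34} = 2742216 + 3 i \sqrt{34}$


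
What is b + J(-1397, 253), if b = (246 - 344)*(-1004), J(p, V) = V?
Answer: 98645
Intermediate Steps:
b = 98392 (b = -98*(-1004) = 98392)
b + J(-1397, 253) = 98392 + 253 = 98645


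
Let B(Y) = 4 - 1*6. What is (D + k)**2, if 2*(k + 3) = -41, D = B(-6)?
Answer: 2601/4 ≈ 650.25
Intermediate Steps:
B(Y) = -2 (B(Y) = 4 - 6 = -2)
D = -2
k = -47/2 (k = -3 + (1/2)*(-41) = -3 - 41/2 = -47/2 ≈ -23.500)
(D + k)**2 = (-2 - 47/2)**2 = (-51/2)**2 = 2601/4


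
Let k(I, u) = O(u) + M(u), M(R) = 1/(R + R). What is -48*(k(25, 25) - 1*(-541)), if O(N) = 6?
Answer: -656424/25 ≈ -26257.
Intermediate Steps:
M(R) = 1/(2*R)
k(I, u) = 6 + 1/(2*u)
-48*(k(25, 25) - 1*(-541)) = -48*((6 + (½)/25) - 1*(-541)) = -48*((6 + (½)*(1/25)) + 541) = -48*((6 + 1/50) + 541) = -48*(301/50 + 541) = -48*27351/50 = -656424/25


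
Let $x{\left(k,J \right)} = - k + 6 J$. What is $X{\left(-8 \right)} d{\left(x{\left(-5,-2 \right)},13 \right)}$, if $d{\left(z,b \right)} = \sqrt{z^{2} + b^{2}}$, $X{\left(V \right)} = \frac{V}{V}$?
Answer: $\sqrt{218} \approx 14.765$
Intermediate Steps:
$X{\left(V \right)} = 1$
$d{\left(z,b \right)} = \sqrt{b^{2} + z^{2}}$
$X{\left(-8 \right)} d{\left(x{\left(-5,-2 \right)},13 \right)} = 1 \sqrt{13^{2} + \left(\left(-1\right) \left(-5\right) + 6 \left(-2\right)\right)^{2}} = 1 \sqrt{169 + \left(5 - 12\right)^{2}} = 1 \sqrt{169 + \left(-7\right)^{2}} = 1 \sqrt{169 + 49} = 1 \sqrt{218} = \sqrt{218}$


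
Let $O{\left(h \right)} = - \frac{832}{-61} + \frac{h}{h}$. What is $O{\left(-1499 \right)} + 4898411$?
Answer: $\frac{298803964}{61} \approx 4.8984 \cdot 10^{6}$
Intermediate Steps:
$O{\left(h \right)} = \frac{893}{61}$ ($O{\left(h \right)} = \left(-832\right) \left(- \frac{1}{61}\right) + 1 = \frac{832}{61} + 1 = \frac{893}{61}$)
$O{\left(-1499 \right)} + 4898411 = \frac{893}{61} + 4898411 = \frac{298803964}{61}$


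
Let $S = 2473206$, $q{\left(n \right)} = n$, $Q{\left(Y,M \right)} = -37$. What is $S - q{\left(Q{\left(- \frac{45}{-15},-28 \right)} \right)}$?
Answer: $2473243$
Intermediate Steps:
$S - q{\left(Q{\left(- \frac{45}{-15},-28 \right)} \right)} = 2473206 - -37 = 2473206 + 37 = 2473243$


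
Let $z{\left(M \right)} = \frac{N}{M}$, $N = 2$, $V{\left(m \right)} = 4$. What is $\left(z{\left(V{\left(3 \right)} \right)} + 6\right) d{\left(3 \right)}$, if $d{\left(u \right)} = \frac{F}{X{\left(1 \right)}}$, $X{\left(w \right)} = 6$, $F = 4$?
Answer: $\frac{13}{3} \approx 4.3333$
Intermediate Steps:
$d{\left(u \right)} = \frac{2}{3}$ ($d{\left(u \right)} = \frac{4}{6} = 4 \cdot \frac{1}{6} = \frac{2}{3}$)
$z{\left(M \right)} = \frac{2}{M}$
$\left(z{\left(V{\left(3 \right)} \right)} + 6\right) d{\left(3 \right)} = \left(\frac{2}{4} + 6\right) \frac{2}{3} = \left(2 \cdot \frac{1}{4} + 6\right) \frac{2}{3} = \left(\frac{1}{2} + 6\right) \frac{2}{3} = \frac{13}{2} \cdot \frac{2}{3} = \frac{13}{3}$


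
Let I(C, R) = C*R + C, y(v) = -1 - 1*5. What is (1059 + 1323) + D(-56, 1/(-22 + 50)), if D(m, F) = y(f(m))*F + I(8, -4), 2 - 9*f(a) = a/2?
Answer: 33009/14 ≈ 2357.8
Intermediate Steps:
f(a) = 2/9 - a/18 (f(a) = 2/9 - a/(9*2) = 2/9 - a/18)
y(v) = -6 (y(v) = -1 - 5 = -6)
I(C, R) = C + C*R
D(m, F) = -24 - 6*F (D(m, F) = -6*F + 8*(1 - 4) = -6*F + 8*(-3) = -6*F - 24 = -24 - 6*F)
(1059 + 1323) + D(-56, 1/(-22 + 50)) = (1059 + 1323) + (-24 - 6/(-22 + 50)) = 2382 + (-24 - 6/28) = 2382 + (-24 - 6*1/28) = 2382 + (-24 - 3/14) = 2382 - 339/14 = 33009/14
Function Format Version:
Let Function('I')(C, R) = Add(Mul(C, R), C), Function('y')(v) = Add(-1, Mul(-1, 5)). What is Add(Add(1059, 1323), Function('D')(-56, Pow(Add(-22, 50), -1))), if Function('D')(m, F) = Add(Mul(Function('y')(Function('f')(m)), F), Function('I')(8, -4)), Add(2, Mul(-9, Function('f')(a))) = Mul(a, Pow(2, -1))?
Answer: Rational(33009, 14) ≈ 2357.8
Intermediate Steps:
Function('f')(a) = Add(Rational(2, 9), Mul(Rational(-1, 18), a)) (Function('f')(a) = Add(Rational(2, 9), Mul(Rational(-1, 9), Mul(a, Pow(2, -1)))) = Add(Rational(2, 9), Mul(Rational(-1, 9), Mul(a, Rational(1, 2)))) = Add(Rational(2, 9), Mul(Rational(-1, 9), Mul(Rational(1, 2), a))) = Add(Rational(2, 9), Mul(Rational(-1, 18), a)))
Function('y')(v) = -6 (Function('y')(v) = Add(-1, -5) = -6)
Function('I')(C, R) = Add(C, Mul(C, R))
Function('D')(m, F) = Add(-24, Mul(-6, F)) (Function('D')(m, F) = Add(Mul(-6, F), Mul(8, Add(1, -4))) = Add(Mul(-6, F), Mul(8, -3)) = Add(Mul(-6, F), -24) = Add(-24, Mul(-6, F)))
Add(Add(1059, 1323), Function('D')(-56, Pow(Add(-22, 50), -1))) = Add(Add(1059, 1323), Add(-24, Mul(-6, Pow(Add(-22, 50), -1)))) = Add(2382, Add(-24, Mul(-6, Pow(28, -1)))) = Add(2382, Add(-24, Mul(-6, Rational(1, 28)))) = Add(2382, Add(-24, Rational(-3, 14))) = Add(2382, Rational(-339, 14)) = Rational(33009, 14)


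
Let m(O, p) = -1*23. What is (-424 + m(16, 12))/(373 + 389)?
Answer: -149/254 ≈ -0.58661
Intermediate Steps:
m(O, p) = -23
(-424 + m(16, 12))/(373 + 389) = (-424 - 23)/(373 + 389) = -447/762 = -447*1/762 = -149/254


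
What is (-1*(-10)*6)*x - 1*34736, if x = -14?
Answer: -35576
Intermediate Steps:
(-1*(-10)*6)*x - 1*34736 = (-1*(-10)*6)*(-14) - 1*34736 = (10*6)*(-14) - 34736 = 60*(-14) - 34736 = -840 - 34736 = -35576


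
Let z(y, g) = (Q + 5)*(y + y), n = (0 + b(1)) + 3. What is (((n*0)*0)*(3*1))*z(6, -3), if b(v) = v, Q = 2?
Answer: 0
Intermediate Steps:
n = 4 (n = (0 + 1) + 3 = 1 + 3 = 4)
z(y, g) = 14*y (z(y, g) = (2 + 5)*(y + y) = 7*(2*y) = 14*y)
(((n*0)*0)*(3*1))*z(6, -3) = (((4*0)*0)*(3*1))*(14*6) = ((0*0)*3)*84 = (0*3)*84 = 0*84 = 0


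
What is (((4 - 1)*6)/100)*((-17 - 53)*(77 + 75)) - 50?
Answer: -9826/5 ≈ -1965.2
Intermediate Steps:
(((4 - 1)*6)/100)*((-17 - 53)*(77 + 75)) - 50 = ((3*6)*(1/100))*(-70*152) - 50 = (18*(1/100))*(-10640) - 50 = (9/50)*(-10640) - 50 = -9576/5 - 50 = -9826/5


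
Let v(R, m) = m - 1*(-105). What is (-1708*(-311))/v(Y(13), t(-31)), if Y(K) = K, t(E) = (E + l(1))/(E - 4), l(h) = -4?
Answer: 265594/53 ≈ 5011.2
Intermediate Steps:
t(E) = 1 (t(E) = (E - 4)/(E - 4) = (-4 + E)/(-4 + E) = 1)
v(R, m) = 105 + m (v(R, m) = m + 105 = 105 + m)
(-1708*(-311))/v(Y(13), t(-31)) = (-1708*(-311))/(105 + 1) = 531188/106 = 531188*(1/106) = 265594/53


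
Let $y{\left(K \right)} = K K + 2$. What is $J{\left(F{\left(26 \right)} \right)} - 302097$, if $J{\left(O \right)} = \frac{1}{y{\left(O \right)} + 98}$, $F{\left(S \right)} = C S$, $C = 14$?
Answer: $- \frac{40056853811}{132596} \approx -3.021 \cdot 10^{5}$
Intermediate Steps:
$y{\left(K \right)} = 2 + K^{2}$ ($y{\left(K \right)} = K^{2} + 2 = 2 + K^{2}$)
$F{\left(S \right)} = 14 S$
$J{\left(O \right)} = \frac{1}{100 + O^{2}}$ ($J{\left(O \right)} = \frac{1}{\left(2 + O^{2}\right) + 98} = \frac{1}{100 + O^{2}}$)
$J{\left(F{\left(26 \right)} \right)} - 302097 = \frac{1}{100 + \left(14 \cdot 26\right)^{2}} - 302097 = \frac{1}{100 + 364^{2}} - 302097 = \frac{1}{100 + 132496} - 302097 = \frac{1}{132596} - 302097 = - \frac{40056853811}{132596}$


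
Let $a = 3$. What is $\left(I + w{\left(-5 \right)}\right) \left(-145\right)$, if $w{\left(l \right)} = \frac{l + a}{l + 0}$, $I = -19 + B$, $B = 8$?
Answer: $1537$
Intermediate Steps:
$I = -11$ ($I = -19 + 8 = -11$)
$w{\left(l \right)} = \frac{3 + l}{l}$ ($w{\left(l \right)} = \frac{l + 3}{l + 0} = \frac{3 + l}{l}$)
$\left(I + w{\left(-5 \right)}\right) \left(-145\right) = \left(-11 + \frac{3 - 5}{-5}\right) \left(-145\right) = \left(-11 - - \frac{2}{5}\right) \left(-145\right) = \left(-11 + \frac{2}{5}\right) \left(-145\right) = \left(- \frac{53}{5}\right) \left(-145\right) = 1537$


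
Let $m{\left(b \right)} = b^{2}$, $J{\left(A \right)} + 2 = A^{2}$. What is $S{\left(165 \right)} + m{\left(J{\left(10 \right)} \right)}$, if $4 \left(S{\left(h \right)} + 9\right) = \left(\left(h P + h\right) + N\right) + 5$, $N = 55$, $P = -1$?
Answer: $9610$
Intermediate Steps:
$S{\left(h \right)} = 6$ ($S{\left(h \right)} = -9 + \frac{\left(\left(h \left(-1\right) + h\right) + 55\right) + 5}{4} = -9 + \frac{\left(\left(- h + h\right) + 55\right) + 5}{4} = -9 + \frac{\left(0 + 55\right) + 5}{4} = -9 + \frac{55 + 5}{4} = -9 + \frac{1}{4} \cdot 60 = -9 + 15 = 6$)
$J{\left(A \right)} = -2 + A^{2}$
$S{\left(165 \right)} + m{\left(J{\left(10 \right)} \right)} = 6 + \left(-2 + 10^{2}\right)^{2} = 6 + \left(-2 + 100\right)^{2} = 6 + 98^{2} = 6 + 9604 = 9610$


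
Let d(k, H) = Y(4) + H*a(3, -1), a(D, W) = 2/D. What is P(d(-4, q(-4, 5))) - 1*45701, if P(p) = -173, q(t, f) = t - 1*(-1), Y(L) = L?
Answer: -45874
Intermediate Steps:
q(t, f) = 1 + t (q(t, f) = t + 1 = 1 + t)
d(k, H) = 4 + 2*H/3 (d(k, H) = 4 + H*(2/3) = 4 + 2*H/3)
P(d(-4, q(-4, 5))) - 1*45701 = -173 - 1*45701 = -173 - 45701 = -45874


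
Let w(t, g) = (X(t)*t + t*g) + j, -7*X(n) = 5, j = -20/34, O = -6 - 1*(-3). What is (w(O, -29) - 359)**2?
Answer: 1035745489/14161 ≈ 73141.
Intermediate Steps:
O = -3 (O = -6 + 3 = -3)
j = -10/17 (j = -20*1/34 = -10/17 ≈ -0.58823)
X(n) = -5/7 (X(n) = -1/7*5 = -5/7)
w(t, g) = -10/17 - 5*t/7 + g*t (w(t, g) = (-5*t/7 + t*g) - 10/17 = (-5*t/7 + g*t) - 10/17 = -10/17 - 5*t/7 + g*t)
(w(O, -29) - 359)**2 = ((-10/17 - 5/7*(-3) - 29*(-3)) - 359)**2 = ((-10/17 + 15/7 + 87) - 359)**2 = (10538/119 - 359)**2 = (-32183/119)**2 = 1035745489/14161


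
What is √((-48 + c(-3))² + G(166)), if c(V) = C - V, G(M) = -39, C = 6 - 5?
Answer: √1897 ≈ 43.555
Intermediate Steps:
C = 1
c(V) = 1 - V
√((-48 + c(-3))² + G(166)) = √((-48 + (1 - 1*(-3)))² - 39) = √((-48 + (1 + 3))² - 39) = √((-48 + 4)² - 39) = √((-44)² - 39) = √(1936 - 39) = √1897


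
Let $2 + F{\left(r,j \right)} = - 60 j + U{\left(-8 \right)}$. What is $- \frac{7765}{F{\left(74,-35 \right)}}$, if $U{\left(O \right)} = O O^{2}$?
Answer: $- \frac{7765}{1586} \approx -4.896$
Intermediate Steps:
$U{\left(O \right)} = O^{3}$
$F{\left(r,j \right)} = -514 - 60 j$ ($F{\left(r,j \right)} = -2 - \left(512 + 60 j\right) = -514 - 60 j$)
$- \frac{7765}{F{\left(74,-35 \right)}} = - \frac{7765}{-514 - -2100} = - \frac{7765}{-514 + 2100} = - \frac{7765}{1586}$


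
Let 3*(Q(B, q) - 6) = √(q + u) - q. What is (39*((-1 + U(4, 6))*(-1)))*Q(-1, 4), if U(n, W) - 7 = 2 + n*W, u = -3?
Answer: -6240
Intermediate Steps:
U(n, W) = 9 + W*n (U(n, W) = 7 + (2 + n*W) = 7 + (2 + W*n) = 9 + W*n)
Q(B, q) = 6 - q/3 + √(-3 + q)/3 (Q(B, q) = 6 + (√(q - 3) - q)/3 = 6 + (√(-3 + q) - q)/3 = 6 + (-q/3 + √(-3 + q)/3) = 6 - q/3 + √(-3 + q)/3)
(39*((-1 + U(4, 6))*(-1)))*Q(-1, 4) = (39*((-1 + (9 + 6*4))*(-1)))*(6 - ⅓*4 + √(-3 + 4)/3) = (39*((-1 + (9 + 24))*(-1)))*(6 - 4/3 + √1/3) = (39*((-1 + 33)*(-1)))*(6 - 4/3 + (⅓)*1) = (39*(32*(-1)))*(6 - 4/3 + ⅓) = (39*(-32))*5 = -1248*5 = -6240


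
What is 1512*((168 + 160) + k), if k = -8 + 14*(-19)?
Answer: 81648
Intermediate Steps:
k = -274 (k = -8 - 266 = -274)
1512*((168 + 160) + k) = 1512*((168 + 160) - 274) = 1512*(328 - 274) = 1512*54 = 81648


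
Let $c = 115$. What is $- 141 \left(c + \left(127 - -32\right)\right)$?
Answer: $-38634$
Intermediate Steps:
$- 141 \left(c + \left(127 - -32\right)\right) = - 141 \left(115 + \left(127 - -32\right)\right) = - 141 \left(115 + \left(127 + 32\right)\right) = - 141 \left(115 + 159\right) = \left(-141\right) 274 = -38634$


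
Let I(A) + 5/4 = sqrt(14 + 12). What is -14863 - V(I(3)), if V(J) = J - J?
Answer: -14863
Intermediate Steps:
I(A) = -5/4 + sqrt(26) (I(A) = -5/4 + sqrt(14 + 12) = -5/4 + sqrt(26))
V(J) = 0
-14863 - V(I(3)) = -14863 - 1*0 = -14863 + 0 = -14863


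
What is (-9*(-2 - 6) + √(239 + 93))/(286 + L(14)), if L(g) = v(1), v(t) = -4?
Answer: 12/47 + √83/141 ≈ 0.31993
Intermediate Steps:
L(g) = -4
(-9*(-2 - 6) + √(239 + 93))/(286 + L(14)) = (-9*(-2 - 6) + √(239 + 93))/(286 - 4) = (-9*(-8) + √332)/282 = (72 + 2*√83)*(1/282) = 12/47 + √83/141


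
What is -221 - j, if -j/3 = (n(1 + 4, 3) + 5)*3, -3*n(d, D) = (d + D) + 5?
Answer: -215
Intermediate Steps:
n(d, D) = -5/3 - D/3 - d/3 (n(d, D) = -((d + D) + 5)/3 = -((D + d) + 5)/3 = -(5 + D + d)/3 = -5/3 - D/3 - d/3)
j = -6 (j = -3*((-5/3 - ⅓*3 - (1 + 4)/3) + 5)*3 = -3*((-5/3 - 1 - ⅓*5) + 5)*3 = -3*((-5/3 - 1 - 5/3) + 5)*3 = -3*(-13/3 + 5)*3 = -2*3 = -3*2 = -6)
-221 - j = -221 - 1*(-6) = -221 + 6 = -215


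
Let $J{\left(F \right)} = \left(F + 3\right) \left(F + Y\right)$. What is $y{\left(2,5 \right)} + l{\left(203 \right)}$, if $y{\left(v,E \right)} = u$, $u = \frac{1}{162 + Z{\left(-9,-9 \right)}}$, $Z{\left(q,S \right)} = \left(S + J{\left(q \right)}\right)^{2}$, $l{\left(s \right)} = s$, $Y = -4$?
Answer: $\frac{999370}{4923} \approx 203.0$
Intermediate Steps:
$J{\left(F \right)} = \left(-4 + F\right) \left(3 + F\right)$ ($J{\left(F \right)} = \left(F + 3\right) \left(F - 4\right) = \left(3 + F\right) \left(-4 + F\right) = \left(-4 + F\right) \left(3 + F\right)$)
$Z{\left(q,S \right)} = \left(-12 + S + q^{2} - q\right)^{2}$ ($Z{\left(q,S \right)} = \left(S - \left(12 + q - q^{2}\right)\right)^{2} = \left(-12 + S + q^{2} - q\right)^{2}$)
$u = \frac{1}{4923}$ ($u = \frac{1}{162 + \left(-12 - 9 + \left(-9\right)^{2} - -9\right)^{2}} = \frac{1}{162 + \left(-12 - 9 + 81 + 9\right)^{2}} = \frac{1}{162 + 69^{2}} = \frac{1}{162 + 4761} = \frac{1}{4923} \approx 0.00020313$)
$y{\left(v,E \right)} = \frac{1}{4923}$
$y{\left(2,5 \right)} + l{\left(203 \right)} = \frac{1}{4923} + 203 = \frac{999370}{4923}$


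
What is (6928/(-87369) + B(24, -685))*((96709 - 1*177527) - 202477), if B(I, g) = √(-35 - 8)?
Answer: 1962667760/87369 - 283295*I*√43 ≈ 22464.0 - 1.8577e+6*I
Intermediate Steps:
B(I, g) = I*√43 (B(I, g) = √(-43) = I*√43)
(6928/(-87369) + B(24, -685))*((96709 - 1*177527) - 202477) = (6928/(-87369) + I*√43)*((96709 - 1*177527) - 202477) = (6928*(-1/87369) + I*√43)*((96709 - 177527) - 202477) = (-6928/87369 + I*√43)*(-80818 - 202477) = (-6928/87369 + I*√43)*(-283295) = 1962667760/87369 - 283295*I*√43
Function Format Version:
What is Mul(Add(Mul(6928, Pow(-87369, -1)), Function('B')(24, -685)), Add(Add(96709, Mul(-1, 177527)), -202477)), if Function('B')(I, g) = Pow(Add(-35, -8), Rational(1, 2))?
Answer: Add(Rational(1962667760, 87369), Mul(-283295, I, Pow(43, Rational(1, 2)))) ≈ Add(22464., Mul(-1.8577e+6, I))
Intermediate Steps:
Function('B')(I, g) = Mul(I, Pow(43, Rational(1, 2))) (Function('B')(I, g) = Pow(-43, Rational(1, 2)) = Mul(I, Pow(43, Rational(1, 2))))
Mul(Add(Mul(6928, Pow(-87369, -1)), Function('B')(24, -685)), Add(Add(96709, Mul(-1, 177527)), -202477)) = Mul(Add(Mul(6928, Pow(-87369, -1)), Mul(I, Pow(43, Rational(1, 2)))), Add(Add(96709, Mul(-1, 177527)), -202477)) = Mul(Add(Mul(6928, Rational(-1, 87369)), Mul(I, Pow(43, Rational(1, 2)))), Add(Add(96709, -177527), -202477)) = Mul(Add(Rational(-6928, 87369), Mul(I, Pow(43, Rational(1, 2)))), Add(-80818, -202477)) = Mul(Add(Rational(-6928, 87369), Mul(I, Pow(43, Rational(1, 2)))), -283295) = Add(Rational(1962667760, 87369), Mul(-283295, I, Pow(43, Rational(1, 2))))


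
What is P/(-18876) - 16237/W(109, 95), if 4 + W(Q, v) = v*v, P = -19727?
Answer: -42844115/56760132 ≈ -0.75483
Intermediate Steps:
W(Q, v) = -4 + v² (W(Q, v) = -4 + v*v = -4 + v²)
P/(-18876) - 16237/W(109, 95) = -19727/(-18876) - 16237/(-4 + 95²) = -19727*(-1/18876) - 16237/(-4 + 9025) = 19727/18876 - 16237/9021 = -42844115/56760132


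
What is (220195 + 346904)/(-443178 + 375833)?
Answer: -567099/67345 ≈ -8.4208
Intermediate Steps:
(220195 + 346904)/(-443178 + 375833) = 567099/(-67345) = 567099*(-1/67345) = -567099/67345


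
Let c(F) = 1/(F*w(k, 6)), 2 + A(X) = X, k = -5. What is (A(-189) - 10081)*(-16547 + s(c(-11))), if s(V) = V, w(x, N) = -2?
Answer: 1869673488/11 ≈ 1.6997e+8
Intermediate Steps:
A(X) = -2 + X
c(F) = -1/(2*F) (c(F) = 1/(F*(-2)) = 1/(-2*F) = -1/(2*F))
(A(-189) - 10081)*(-16547 + s(c(-11))) = ((-2 - 189) - 10081)*(-16547 - 1/2/(-11)) = (-191 - 10081)*(-16547 - 1/2*(-1/11)) = -10272*(-16547 + 1/22) = -10272*(-364033/22) = 1869673488/11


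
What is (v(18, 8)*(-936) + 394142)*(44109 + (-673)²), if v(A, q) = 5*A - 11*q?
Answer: 194973096260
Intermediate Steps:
v(A, q) = -11*q + 5*A
(v(18, 8)*(-936) + 394142)*(44109 + (-673)²) = ((-11*8 + 5*18)*(-936) + 394142)*(44109 + (-673)²) = ((-88 + 90)*(-936) + 394142)*(44109 + 452929) = (2*(-936) + 394142)*497038 = (-1872 + 394142)*497038 = 392270*497038 = 194973096260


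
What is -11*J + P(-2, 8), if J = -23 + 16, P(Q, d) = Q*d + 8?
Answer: 69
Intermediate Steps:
P(Q, d) = 8 + Q*d
J = -7
-11*J + P(-2, 8) = -11*(-7) + (8 - 2*8) = 77 + (8 - 16) = 77 - 8 = 69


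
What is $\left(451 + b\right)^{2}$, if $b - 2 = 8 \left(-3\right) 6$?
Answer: $95481$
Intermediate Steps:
$b = -142$ ($b = 2 + 8 \left(-3\right) 6 = 2 - 144 = -142$)
$\left(451 + b\right)^{2} = \left(451 - 142\right)^{2} = 309^{2} = 95481$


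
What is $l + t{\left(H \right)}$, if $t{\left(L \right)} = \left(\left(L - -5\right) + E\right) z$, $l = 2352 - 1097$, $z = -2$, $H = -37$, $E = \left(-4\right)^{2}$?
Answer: $1287$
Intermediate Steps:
$E = 16$
$l = 1255$ ($l = 2352 - 1097 = 1255$)
$t{\left(L \right)} = -42 - 2 L$ ($t{\left(L \right)} = \left(\left(L - -5\right) + 16\right) \left(-2\right) = \left(\left(L + 5\right) + 16\right) \left(-2\right) = \left(\left(5 + L\right) + 16\right) \left(-2\right) = \left(21 + L\right) \left(-2\right) = -42 - 2 L$)
$l + t{\left(H \right)} = 1255 - -32 = 1255 + \left(-42 + 74\right) = 1255 + 32 = 1287$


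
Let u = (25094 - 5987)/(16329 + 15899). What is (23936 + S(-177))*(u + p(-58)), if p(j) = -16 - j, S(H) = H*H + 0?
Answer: 10837332285/4604 ≈ 2.3539e+6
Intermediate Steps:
S(H) = H**2 (S(H) = H**2 + 0 = H**2)
u = 19107/32228 ≈ 0.59287
(23936 + S(-177))*(u + p(-58)) = (23936 + (-177)**2)*(19107/32228 + (-16 - 1*(-58))) = (23936 + 31329)*(19107/32228 + (-16 + 58)) = 55265*(19107/32228 + 42) = 55265*(1372683/32228) = 10837332285/4604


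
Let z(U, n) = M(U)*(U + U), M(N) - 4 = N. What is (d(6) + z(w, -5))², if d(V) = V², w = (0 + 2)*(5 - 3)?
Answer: 10000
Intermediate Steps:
M(N) = 4 + N
w = 4 (w = 2*2 = 4)
z(U, n) = 2*U*(4 + U) (z(U, n) = (4 + U)*(U + U) = (4 + U)*(2*U) = 2*U*(4 + U))
(d(6) + z(w, -5))² = (6² + 2*4*(4 + 4))² = (36 + 2*4*8)² = (36 + 64)² = 100² = 10000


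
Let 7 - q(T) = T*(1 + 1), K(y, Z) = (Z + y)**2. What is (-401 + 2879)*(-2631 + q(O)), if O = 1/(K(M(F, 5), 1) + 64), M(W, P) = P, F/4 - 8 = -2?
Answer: -162558039/25 ≈ -6.5023e+6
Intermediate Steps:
F = 24 (F = 32 + 4*(-2) = 32 - 8 = 24)
O = 1/100 (O = 1/((1 + 5)**2 + 64) = 1/(6**2 + 64) = 1/(36 + 64) = 1/100 ≈ 0.010000)
q(T) = 7 - 2*T (q(T) = 7 - T*(1 + 1) = 7 - T*2 = 7 - 2*T)
(-401 + 2879)*(-2631 + q(O)) = (-401 + 2879)*(-2631 + (7 - 2*1/100)) = 2478*(-2631 + (7 - 1/50)) = 2478*(-2631 + 349/50) = 2478*(-131201/50) = -162558039/25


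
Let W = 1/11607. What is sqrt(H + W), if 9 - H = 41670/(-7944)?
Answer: sqrt(841076123303067)/7683834 ≈ 3.7743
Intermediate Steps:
W = 1/11607 ≈ 8.6155e-5
H = 18861/1324 (H = 9 - 41670/(-7944) = 9 - 41670*(-1)/7944 = 9 - 1*(-6945/1324) = 9 + 6945/1324 = 18861/1324 ≈ 14.245)
sqrt(H + W) = sqrt(18861/1324 + 1/11607) = sqrt(218920951/15367668) = sqrt(841076123303067)/7683834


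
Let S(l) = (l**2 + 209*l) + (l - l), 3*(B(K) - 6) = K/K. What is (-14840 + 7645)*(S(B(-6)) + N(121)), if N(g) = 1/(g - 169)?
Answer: -1412961295/144 ≈ -9.8122e+6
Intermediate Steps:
B(K) = 19/3 (B(K) = 6 + (K/K)/3 = 6 + (1/3)*1 = 6 + 1/3 = 19/3)
S(l) = l**2 + 209*l (S(l) = (l**2 + 209*l) + 0 = l**2 + 209*l)
N(g) = 1/(-169 + g)
(-14840 + 7645)*(S(B(-6)) + N(121)) = (-14840 + 7645)*(19*(209 + 19/3)/3 + 1/(-169 + 121)) = -7195*((19/3)*(646/3) + 1/(-48)) = -7195*(12274/9 - 1/48) = -7195*196381/144 = -1412961295/144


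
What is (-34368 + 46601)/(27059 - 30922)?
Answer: -12233/3863 ≈ -3.1667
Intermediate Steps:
(-34368 + 46601)/(27059 - 30922) = 12233/(-3863) = 12233*(-1/3863) = -12233/3863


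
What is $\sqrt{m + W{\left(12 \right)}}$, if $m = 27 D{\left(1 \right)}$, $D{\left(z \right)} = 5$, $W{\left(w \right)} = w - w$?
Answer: $3 \sqrt{15} \approx 11.619$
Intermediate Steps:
$W{\left(w \right)} = 0$
$m = 135$ ($m = 27 \cdot 5 = 135$)
$\sqrt{m + W{\left(12 \right)}} = \sqrt{135 + 0} = \sqrt{135} = 3 \sqrt{15}$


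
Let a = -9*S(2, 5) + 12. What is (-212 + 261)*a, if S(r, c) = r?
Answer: -294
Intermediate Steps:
a = -6 (a = -9*2 + 12 = -18 + 12 = -6)
(-212 + 261)*a = (-212 + 261)*(-6) = 49*(-6) = -294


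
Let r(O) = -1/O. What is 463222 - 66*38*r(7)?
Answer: 3245062/7 ≈ 4.6358e+5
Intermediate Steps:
463222 - 66*38*r(7) = 463222 - 66*38*(-1/7) = 463222 - 2508*(-1*⅐) = 463222 - 2508*(-1)/7 = 463222 - 1*(-2508/7) = 463222 + 2508/7 = 3245062/7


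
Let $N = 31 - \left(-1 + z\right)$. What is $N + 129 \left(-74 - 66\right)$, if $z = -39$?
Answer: $-17989$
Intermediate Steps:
$N = 71$ ($N = 31 - \left(-1 - 39\right) = 31 - -40 = 31 + 40 = 71$)
$N + 129 \left(-74 - 66\right) = 71 + 129 \left(-74 - 66\right) = 71 + 129 \left(-140\right) = 71 - 18060 = -17989$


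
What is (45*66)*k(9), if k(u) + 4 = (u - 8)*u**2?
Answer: 228690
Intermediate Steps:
k(u) = -4 + u**2*(-8 + u) (k(u) = -4 + (u - 8)*u**2 = -4 + (-8 + u)*u**2 = -4 + u**2*(-8 + u))
(45*66)*k(9) = (45*66)*(-4 + 9**3 - 8*9**2) = 2970*(-4 + 729 - 8*81) = 2970*(-4 + 729 - 648) = 2970*77 = 228690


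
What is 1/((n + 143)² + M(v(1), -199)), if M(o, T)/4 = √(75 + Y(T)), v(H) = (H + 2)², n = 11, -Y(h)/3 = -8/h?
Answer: 1179871/27981761032 - √2965299/27981761032 ≈ 4.2104e-5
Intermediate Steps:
Y(h) = 24/h (Y(h) = -(-24)/h = 24/h)
v(H) = (2 + H)²
M(o, T) = 4*√(75 + 24/T)
1/((n + 143)² + M(v(1), -199)) = 1/((11 + 143)² + 4*√(75 + 24/(-199))) = 1/(154² + 4*√(75 + 24*(-1/199))) = 1/(23716 + 4*√(75 - 24/199)) = 1/(23716 + 4*√(14901/199)) = 1/(23716 + 4*(√2965299/199)) = 1/(23716 + 4*√2965299/199)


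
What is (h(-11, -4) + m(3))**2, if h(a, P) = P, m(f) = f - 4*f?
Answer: 169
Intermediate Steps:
m(f) = -3*f
(h(-11, -4) + m(3))**2 = (-4 - 3*3)**2 = (-4 - 9)**2 = (-13)**2 = 169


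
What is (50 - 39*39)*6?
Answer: -8826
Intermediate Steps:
(50 - 39*39)*6 = (50 - 1521)*6 = -1471*6 = -8826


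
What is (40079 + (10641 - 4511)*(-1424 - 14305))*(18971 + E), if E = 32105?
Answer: -4922638021516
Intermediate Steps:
(40079 + (10641 - 4511)*(-1424 - 14305))*(18971 + E) = (40079 + (10641 - 4511)*(-1424 - 14305))*(18971 + 32105) = (40079 + 6130*(-15729))*51076 = (40079 - 96418770)*51076 = -96378691*51076 = -4922638021516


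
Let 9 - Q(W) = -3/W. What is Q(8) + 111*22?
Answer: 19611/8 ≈ 2451.4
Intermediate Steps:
Q(W) = 9 + 3/W (Q(W) = 9 - (-3)/W = 9 + 3/W)
Q(8) + 111*22 = (9 + 3/8) + 111*22 = (9 + 3*(1/8)) + 2442 = (9 + 3/8) + 2442 = 75/8 + 2442 = 19611/8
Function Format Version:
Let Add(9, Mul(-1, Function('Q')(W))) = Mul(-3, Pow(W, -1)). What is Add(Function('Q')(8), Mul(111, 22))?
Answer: Rational(19611, 8) ≈ 2451.4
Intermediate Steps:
Function('Q')(W) = Add(9, Mul(3, Pow(W, -1))) (Function('Q')(W) = Add(9, Mul(-1, Mul(-3, Pow(W, -1)))) = Add(9, Mul(3, Pow(W, -1))))
Add(Function('Q')(8), Mul(111, 22)) = Add(Add(9, Mul(3, Pow(8, -1))), Mul(111, 22)) = Add(Add(9, Mul(3, Rational(1, 8))), 2442) = Add(Add(9, Rational(3, 8)), 2442) = Add(Rational(75, 8), 2442) = Rational(19611, 8)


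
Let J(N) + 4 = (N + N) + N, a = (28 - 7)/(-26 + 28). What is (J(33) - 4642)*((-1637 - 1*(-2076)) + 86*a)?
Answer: -6102074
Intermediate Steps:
a = 21/2 ≈ 10.500
J(N) = -4 + 3*N (J(N) = -4 + ((N + N) + N) = -4 + (2*N + N) = -4 + 3*N)
(J(33) - 4642)*((-1637 - 1*(-2076)) + 86*a) = ((-4 + 3*33) - 4642)*((-1637 - 1*(-2076)) + 86*(21/2)) = ((-4 + 99) - 4642)*((-1637 + 2076) + 903) = (95 - 4642)*(439 + 903) = -4547*1342 = -6102074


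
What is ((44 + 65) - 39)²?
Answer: 4900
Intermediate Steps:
((44 + 65) - 39)² = (109 - 39)² = 70² = 4900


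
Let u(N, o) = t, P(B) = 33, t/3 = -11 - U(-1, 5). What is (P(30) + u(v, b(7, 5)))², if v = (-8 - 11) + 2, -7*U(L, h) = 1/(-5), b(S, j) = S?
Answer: 9/1225 ≈ 0.0073469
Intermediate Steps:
U(L, h) = 1/35 (U(L, h) = -⅐/(-5) = -⅐*(-⅕) = 1/35)
v = -17 (v = -19 + 2 = -17)
t = -1158/35 (t = 3*(-11 - 1*1/35) = 3*(-11 - 1/35) = 3*(-386/35) = -1158/35 ≈ -33.086)
u(N, o) = -1158/35
(P(30) + u(v, b(7, 5)))² = (33 - 1158/35)² = (-3/35)² = 9/1225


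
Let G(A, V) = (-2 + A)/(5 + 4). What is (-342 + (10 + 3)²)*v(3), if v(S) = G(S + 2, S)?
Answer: -173/3 ≈ -57.667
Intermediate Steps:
G(A, V) = -2/9 + A/9 (G(A, V) = (-2 + A)/9 = (-2 + A)*(⅑) = -2/9 + A/9)
v(S) = S/9 (v(S) = -2/9 + (S + 2)/9 = -2/9 + (2 + S)/9 = -2/9 + (2/9 + S/9) = S/9)
(-342 + (10 + 3)²)*v(3) = (-342 + (10 + 3)²)*((⅑)*3) = (-342 + 13²)*(⅓) = (-342 + 169)*(⅓) = -173*⅓ = -173/3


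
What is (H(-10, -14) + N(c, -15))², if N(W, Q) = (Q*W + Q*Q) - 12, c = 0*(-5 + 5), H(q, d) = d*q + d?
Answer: 114921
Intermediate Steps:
H(q, d) = d + d*q
c = 0 (c = 0*0 = 0)
N(W, Q) = -12 + Q² + Q*W (N(W, Q) = (Q*W + Q²) - 12 = (Q² + Q*W) - 12 = -12 + Q² + Q*W)
(H(-10, -14) + N(c, -15))² = (-14*(1 - 10) + (-12 + (-15)² - 15*0))² = (-14*(-9) + (-12 + 225 + 0))² = (126 + 213)² = 339² = 114921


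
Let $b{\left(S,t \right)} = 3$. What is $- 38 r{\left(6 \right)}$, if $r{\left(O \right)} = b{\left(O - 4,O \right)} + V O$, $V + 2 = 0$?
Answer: $342$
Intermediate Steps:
$V = -2$ ($V = -2 + 0 = -2$)
$r{\left(O \right)} = 3 - 2 O$
$- 38 r{\left(6 \right)} = - 38 \left(3 - 12\right) = \left(-38\right) \left(-9\right) = 342$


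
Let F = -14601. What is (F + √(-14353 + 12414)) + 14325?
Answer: -276 + I*√1939 ≈ -276.0 + 44.034*I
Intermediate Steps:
(F + √(-14353 + 12414)) + 14325 = (-14601 + √(-14353 + 12414)) + 14325 = (-14601 + √(-1939)) + 14325 = (-14601 + I*√1939) + 14325 = -276 + I*√1939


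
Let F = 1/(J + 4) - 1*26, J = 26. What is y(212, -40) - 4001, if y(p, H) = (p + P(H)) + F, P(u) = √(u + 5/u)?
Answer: -114449/30 + I*√642/4 ≈ -3815.0 + 6.3344*I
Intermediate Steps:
F = -779/30 (F = 1/(26 + 4) - 1*26 = 1/30 - 26 = -779/30 ≈ -25.967)
y(p, H) = -779/30 + p + √(H + 5/H) (y(p, H) = (p + √(H + 5/H)) - 779/30 = -779/30 + p + √(H + 5/H))
y(212, -40) - 4001 = (-779/30 + 212 + √(-40 + 5/(-40))) - 4001 = (-779/30 + 212 + √(-40 + 5*(-1/40))) - 4001 = (-779/30 + 212 + √(-40 - ⅛)) - 4001 = (-779/30 + 212 + √(-321/8)) - 4001 = (-779/30 + 212 + I*√642/4) - 4001 = (5581/30 + I*√642/4) - 4001 = -114449/30 + I*√642/4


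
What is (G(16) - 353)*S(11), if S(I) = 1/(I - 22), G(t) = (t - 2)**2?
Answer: 157/11 ≈ 14.273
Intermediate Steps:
G(t) = (-2 + t)**2
S(I) = 1/(-22 + I)
(G(16) - 353)*S(11) = ((-2 + 16)**2 - 353)/(-22 + 11) = (14**2 - 353)/(-11) = (196 - 353)*(-1/11) = -157*(-1/11) = 157/11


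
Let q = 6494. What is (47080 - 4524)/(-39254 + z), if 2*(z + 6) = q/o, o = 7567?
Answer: -322021252/297077173 ≈ -1.0840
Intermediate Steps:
z = -42155/7567 (z = -6 + (6494/7567)/2 = -6 + (6494*(1/7567))/2 = -6 + (½)*(6494/7567) = -6 + 3247/7567 = -42155/7567 ≈ -5.5709)
(47080 - 4524)/(-39254 + z) = (47080 - 4524)/(-39254 - 42155/7567) = 42556/(-297077173/7567) = 42556*(-7567/297077173) = -322021252/297077173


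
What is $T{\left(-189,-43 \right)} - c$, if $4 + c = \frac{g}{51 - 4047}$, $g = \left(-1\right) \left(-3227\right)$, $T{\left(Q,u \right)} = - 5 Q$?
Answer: $\frac{3795431}{3996} \approx 949.81$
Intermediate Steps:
$g = 3227$
$c = - \frac{19211}{3996}$ ($c = -4 + \frac{3227}{51 - 4047} = -4 + \frac{3227}{-3996} = -4 + 3227 \left(- \frac{1}{3996}\right) = -4 - \frac{3227}{3996} = - \frac{19211}{3996} \approx -4.8076$)
$T{\left(-189,-43 \right)} - c = \left(-5\right) \left(-189\right) - - \frac{19211}{3996} = 945 + \frac{19211}{3996} = \frac{3795431}{3996}$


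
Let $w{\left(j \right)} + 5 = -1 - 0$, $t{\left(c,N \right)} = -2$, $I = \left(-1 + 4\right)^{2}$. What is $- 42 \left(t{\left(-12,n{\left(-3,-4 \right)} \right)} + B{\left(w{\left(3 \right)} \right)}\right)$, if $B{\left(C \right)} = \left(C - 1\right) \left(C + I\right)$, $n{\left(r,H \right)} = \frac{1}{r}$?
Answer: $966$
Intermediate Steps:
$I = 9$ ($I = 3^{2} = 9$)
$w{\left(j \right)} = -6$ ($w{\left(j \right)} = -5 - 1 = -6$)
$B{\left(C \right)} = \left(-1 + C\right) \left(9 + C\right)$ ($B{\left(C \right)} = \left(C - 1\right) \left(C + 9\right) = \left(-1 + C\right) \left(9 + C\right)$)
$- 42 \left(t{\left(-12,n{\left(-3,-4 \right)} \right)} + B{\left(w{\left(3 \right)} \right)}\right) = - 42 \left(-2 + \left(-9 + \left(-6\right)^{2} + 8 \left(-6\right)\right)\right) = - 42 \left(-2 - 21\right) = \left(-42\right) \left(-23\right) = 966$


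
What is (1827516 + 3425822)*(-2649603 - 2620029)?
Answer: -27683158031616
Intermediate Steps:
(1827516 + 3425822)*(-2649603 - 2620029) = 5253338*(-5269632) = -27683158031616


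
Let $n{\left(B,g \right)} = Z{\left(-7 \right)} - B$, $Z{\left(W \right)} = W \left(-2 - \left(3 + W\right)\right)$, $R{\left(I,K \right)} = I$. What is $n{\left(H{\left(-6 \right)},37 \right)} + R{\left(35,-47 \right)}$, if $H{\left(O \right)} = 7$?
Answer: $14$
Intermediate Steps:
$Z{\left(W \right)} = W \left(-5 - W\right)$
$n{\left(B,g \right)} = -14 - B$ ($n{\left(B,g \right)} = \left(-1\right) \left(-7\right) \left(5 - 7\right) - B = \left(-1\right) \left(-7\right) \left(-2\right) - B = -14 - B$)
$n{\left(H{\left(-6 \right)},37 \right)} + R{\left(35,-47 \right)} = \left(-14 - 7\right) + 35 = -21 + 35 = 14$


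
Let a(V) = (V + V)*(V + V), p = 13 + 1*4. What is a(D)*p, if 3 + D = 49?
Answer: 143888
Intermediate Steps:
D = 46 (D = -3 + 49 = 46)
p = 17 (p = 13 + 4 = 17)
a(V) = 4*V**2 (a(V) = (2*V)*(2*V) = 4*V**2)
a(D)*p = (4*46**2)*17 = (4*2116)*17 = 8464*17 = 143888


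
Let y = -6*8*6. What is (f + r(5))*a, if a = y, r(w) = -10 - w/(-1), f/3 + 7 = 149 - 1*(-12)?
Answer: -131616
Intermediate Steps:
f = 462 (f = -21 + 3*(149 - 1*(-12)) = -21 + 3*(149 + 12) = -21 + 3*161 = -21 + 483 = 462)
y = -288 (y = -48*6 = -288)
r(w) = -10 + w (r(w) = -10 - w*(-1) = -10 - (-1)*w = -10 + w)
a = -288
(f + r(5))*a = (462 + (-10 + 5))*(-288) = (462 - 5)*(-288) = 457*(-288) = -131616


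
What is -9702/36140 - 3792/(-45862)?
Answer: -76977561/414363170 ≈ -0.18577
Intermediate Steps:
-9702/36140 - 3792/(-45862) = -9702*1/36140 - 3792*(-1/45862) = -4851/18070 + 1896/22931 = -76977561/414363170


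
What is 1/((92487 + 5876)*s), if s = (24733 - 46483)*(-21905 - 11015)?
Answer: 1/70428891630000 ≈ 1.4199e-14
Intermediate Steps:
s = 716010000 (s = -21750*(-32920) = 716010000)
1/((92487 + 5876)*s) = 1/((92487 + 5876)*716010000) = (1/716010000)/98363 = (1/98363)*(1/716010000) = 1/70428891630000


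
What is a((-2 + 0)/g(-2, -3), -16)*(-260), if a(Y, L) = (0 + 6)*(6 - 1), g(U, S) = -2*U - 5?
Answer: -7800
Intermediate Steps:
g(U, S) = -5 - 2*U
a(Y, L) = 30 (a(Y, L) = 6*5 = 30)
a((-2 + 0)/g(-2, -3), -16)*(-260) = 30*(-260) = -7800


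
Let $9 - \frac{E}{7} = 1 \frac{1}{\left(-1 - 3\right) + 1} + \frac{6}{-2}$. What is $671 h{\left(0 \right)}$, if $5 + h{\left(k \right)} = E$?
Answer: $\frac{163724}{3} \approx 54575.0$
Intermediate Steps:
$E = \frac{259}{3}$ ($E = 63 - 7 \left(1 \frac{1}{\left(-1 - 3\right) + 1} + \frac{6}{-2}\right) = 63 - 7 \left(1 \frac{1}{-4 + 1} + 6 \left(- \frac{1}{2}\right)\right) = 63 - 7 \left(1 \frac{1}{-3} - 3\right) = 63 - 7 \left(1 \left(- \frac{1}{3}\right) - 3\right) = 63 - 7 \left(- \frac{1}{3} - 3\right) = 63 - - \frac{70}{3} = 63 + \frac{70}{3} = \frac{259}{3} \approx 86.333$)
$h{\left(k \right)} = \frac{244}{3}$ ($h{\left(k \right)} = -5 + \frac{259}{3} = \frac{244}{3}$)
$671 h{\left(0 \right)} = 671 \cdot \frac{244}{3} = \frac{163724}{3}$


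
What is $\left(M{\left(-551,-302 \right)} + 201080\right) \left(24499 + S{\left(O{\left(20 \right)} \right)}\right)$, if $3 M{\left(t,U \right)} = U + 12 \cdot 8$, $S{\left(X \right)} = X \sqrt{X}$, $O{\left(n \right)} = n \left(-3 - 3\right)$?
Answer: $\frac{14773729966}{3} - 48242720 i \sqrt{30} \approx 4.9246 \cdot 10^{9} - 2.6424 \cdot 10^{8} i$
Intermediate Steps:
$O{\left(n \right)} = - 6 n$ ($O{\left(n \right)} = n \left(-3 - 3\right) = n \left(-6\right) = - 6 n$)
$S{\left(X \right)} = X^{\frac{3}{2}}$
$M{\left(t,U \right)} = 32 + \frac{U}{3}$ ($M{\left(t,U \right)} = \frac{U + 12 \cdot 8}{3} = \frac{U + 96}{3} = \frac{96 + U}{3} = 32 + \frac{U}{3}$)
$\left(M{\left(-551,-302 \right)} + 201080\right) \left(24499 + S{\left(O{\left(20 \right)} \right)}\right) = \left(\left(32 + \frac{1}{3} \left(-302\right)\right) + 201080\right) \left(24499 + \left(\left(-6\right) 20\right)^{\frac{3}{2}}\right) = \left(\left(32 - \frac{302}{3}\right) + 201080\right) \left(24499 + \left(-120\right)^{\frac{3}{2}}\right) = \left(- \frac{206}{3} + 201080\right) \left(24499 - 240 i \sqrt{30}\right) = \frac{603034 \left(24499 - 240 i \sqrt{30}\right)}{3} = \frac{14773729966}{3} - 48242720 i \sqrt{30}$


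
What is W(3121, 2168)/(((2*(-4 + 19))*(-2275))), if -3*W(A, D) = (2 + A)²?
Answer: 1083681/22750 ≈ 47.634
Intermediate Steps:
W(A, D) = -(2 + A)²/3
W(3121, 2168)/(((2*(-4 + 19))*(-2275))) = (-(2 + 3121)²/3)/(((2*(-4 + 19))*(-2275))) = (-⅓*3123²)/(((2*15)*(-2275))) = (-⅓*9753129)/((30*(-2275))) = -3251043/(-68250) = -3251043*(-1/68250) = 1083681/22750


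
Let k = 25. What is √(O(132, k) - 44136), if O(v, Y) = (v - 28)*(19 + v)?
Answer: 4*I*√1777 ≈ 168.62*I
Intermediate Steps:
O(v, Y) = (-28 + v)*(19 + v)
√(O(132, k) - 44136) = √((-532 + 132² - 9*132) - 44136) = √((-532 + 17424 - 1188) - 44136) = √(15704 - 44136) = √(-28432) = 4*I*√1777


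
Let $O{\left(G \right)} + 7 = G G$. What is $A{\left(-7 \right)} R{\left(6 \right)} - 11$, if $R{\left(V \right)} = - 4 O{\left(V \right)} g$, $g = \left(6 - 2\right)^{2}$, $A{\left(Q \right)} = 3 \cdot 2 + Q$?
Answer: $1845$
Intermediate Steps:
$O{\left(G \right)} = -7 + G^{2}$ ($O{\left(G \right)} = -7 + G G = -7 + G^{2}$)
$A{\left(Q \right)} = 6 + Q$
$g = 16$ ($g = 4^{2} = 16$)
$R{\left(V \right)} = 448 - 64 V^{2}$ ($R{\left(V \right)} = - 4 \left(-7 + V^{2}\right) 16 = \left(28 - 4 V^{2}\right) 16 = 448 - 64 V^{2}$)
$A{\left(-7 \right)} R{\left(6 \right)} - 11 = \left(6 - 7\right) \left(448 - 64 \cdot 6^{2}\right) - 11 = - (448 - 2304) - 11 = \left(-1\right) \left(-1856\right) - 11 = 1856 - 11 = 1845$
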